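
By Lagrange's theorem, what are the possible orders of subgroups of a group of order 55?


Lagrange's theorem: |H| divides |G|
|G| = 55
Divisors of 55: 1, 5, 11, 55

Possible subgroup orders: {1, 5, 11, 55}


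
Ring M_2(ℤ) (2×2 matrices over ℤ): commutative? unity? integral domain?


Matrix multiplication is non-commutative for n ≥ 2; the identity matrix I is the unity; singular matrices give zero divisors, so not an integral domain
Commutative: No
Integral domain: No
Has unity: Yes

M_2(ℤ) (2×2 matrices over ℤ): Commutative=No, Unity=Yes


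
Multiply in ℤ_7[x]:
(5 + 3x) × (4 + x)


Expand and collect like terms; reduce coefficients mod 7:
x^0: 5·4 = 20 ≡ 6 (mod 7)
x^1: 5·1 + 3·4 = 17 ≡ 3 (mod 7)
x^2: 3·1 = 3 ≡ 3 (mod 7)
Result: 6 + 3x + 3x^2

f · g = 6 + 3x + 3x^2


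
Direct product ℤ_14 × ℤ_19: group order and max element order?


|ℤ_14 × ℤ_19| = 14 × 19 = 266
Max element order = lcm(14,19) = 266
Cyclic? Yes (gcd=1)

|ℤ_14×ℤ_19| = 266, max element order = 266


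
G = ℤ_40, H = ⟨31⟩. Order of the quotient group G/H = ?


|⟨31⟩| = n / gcd(31, 40) = 40 / 1 = 40
H is normal (ℤ_40 is abelian).
|G/H| = |G| / |H| = 40 / 40 = 1

|G/H| = 1


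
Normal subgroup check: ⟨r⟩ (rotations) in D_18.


H = ⟨r⟩ (rotations) in D_18
The rotation subgroup ⟨r⟩ has index 2 in D_18, so it is normal

Yes, normal subgroup


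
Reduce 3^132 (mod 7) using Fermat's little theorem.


Fermat's little theorem: if p is prime and gcd(a,p)=1, then a^(p-1) ≡ 1 (mod p)
p = 7 is prime, gcd(3,7) = 1
Reduce exponent: 132 mod 6 = 0
So 3^132 ≡ 3^0 (mod 7)
3^0 = 1

3^132 ≡ 1 (mod 7)


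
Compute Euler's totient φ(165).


Factor n: 165 = 3 × 5 × 11
φ(n) = n · ∏(1 - 1/p) over distinct primes p | n
φ(165) = 165 · (1 - 1/3) · (1 - 1/5) · (1 - 1/11) = 80

φ(165) = 80


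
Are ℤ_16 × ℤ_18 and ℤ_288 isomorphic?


Comparing ℤ_16 × ℤ_18 and ℤ_288:
gcd(16,18) = 2 ≠ 1. Max element order in ℤ_16×ℤ_18 is lcm(16,18) = 144 < 288, so it has no element of order 288

No, ℤ_16 × ℤ_18 ≇ ℤ_288


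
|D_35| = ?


|D_n| = 2n (n rotations and n reflections)
|D_35| = 2×35 = 70

|D_35| = 70


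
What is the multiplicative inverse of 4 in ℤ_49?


Use the extended Euclidean algorithm to write 1 = 4·s + 49·t; then s mod 49 is the inverse.
Euclidean algorithm:
  4 = 0·49 + 4
  49 = 12·4 + 1
  4 = 4·1 + 0
gcd(4,49) = 1
Back-substitution gives: 4·(-12) + 49·(1) = 1
So 4⁻¹ ≡ -12 ≡ 37 (mod 49)
Check: 4 × 37 = 148 ≡ 1 (mod 49) ✓

4⁻¹ ≡ 37 (mod 49)


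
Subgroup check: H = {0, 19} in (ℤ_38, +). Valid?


Subgroup test for H = {0, 19} in (ℤ_38, +):
(1) 0 ∈ H? Yes
(2) Closure: for all a,b ∈ H, (a+b) mod 38 ∈ H? Yes
(3) Inverses: for all a ∈ H, -a mod 38 ∈ H? Yes

Yes, H is a subgroup of ℤ_38


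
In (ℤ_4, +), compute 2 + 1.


Operation: addition mod 4
2 + 1 = (a + b) mod 4 with a = 2, b = 1

2 + 1 = 3


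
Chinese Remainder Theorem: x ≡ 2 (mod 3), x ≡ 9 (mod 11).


m₁ = 3, m₂ = 11, gcd = 1, so CRT applies. M = m₁·m₂ = 33
Let M₁ = M/m₁ = 11, M₂ = M/m₂ = 3
Find y₁ ≡ M₁⁻¹ (mod m₁): 11⁻¹ ≡ 2 (mod 3)
Find y₂ ≡ M₂⁻¹ (mod m₂): 3⁻¹ ≡ 4 (mod 11)
x = a₁·M₁·y₁ + a₂·M₂·y₂ = 2·11·2 + 9·3·4 = 152
Reduce mod 33: x ≡ 20
Check: 20 mod 3 = 2 ✓, 20 mod 11 = 9 ✓

x ≡ 20 (mod 33)


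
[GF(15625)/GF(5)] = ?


GF(15625) = GF(5^6), so the extension degree is 6

[GF(15625)/GF(5)] = 6


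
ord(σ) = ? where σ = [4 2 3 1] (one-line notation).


Cycle decomposition: (1 4)
Cycle lengths: 2
Order = lcm(2) = 2

ord(σ) = 2


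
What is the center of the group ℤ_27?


Z(G) = {g ∈ G | gx = xg for all x ∈ G}
ℤ_27 is abelian, so Z(G) = G

Z(ℤ_27) = ℤ_27


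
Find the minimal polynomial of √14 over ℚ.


√14 satisfies x² - 14 = 0, irreducible over ℚ since 14 is squarefree

Minimal polynomial: x² - 14


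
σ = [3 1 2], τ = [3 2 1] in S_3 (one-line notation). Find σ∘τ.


σ∘τ: apply τ first, then σ
1 →τ 3 →σ 2
2 →τ 2 →σ 1
3 →τ 1 →σ 3

σ∘τ = [2 1 3]


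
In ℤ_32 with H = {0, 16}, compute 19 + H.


19 + H = {19 + h (mod 32) : h ∈ H}
19+0=19, 19+16=3
19 + H = {3, 19} = 3 + H

19 + H = {3, 19}


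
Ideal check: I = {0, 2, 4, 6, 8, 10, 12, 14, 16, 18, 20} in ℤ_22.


Check ideal conditions for I = {0, 2, 4, 6, 8, 10, 12, 14, 16, 18, 20} in ℤ_22:
(1) I is an additive subgroup? Yes
(2) For r ∈ ℤ_22 and a ∈ I: r·a ∈ I? Yes

Yes, I is an ideal of ℤ_22


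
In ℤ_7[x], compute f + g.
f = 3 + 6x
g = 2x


Add coefficients mod 7:
x^0: 3 + 0 = 3 (mod 7)
x^1: 6 + 2 = 1 (mod 7)
Result: 3 + x

f + g = 3 + x


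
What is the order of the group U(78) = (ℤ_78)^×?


U(n) is the group of units mod n; |U(n)| = φ(n)
|U(78)| = φ(78) = 24

|U(78) = (ℤ_78)^×| = 24


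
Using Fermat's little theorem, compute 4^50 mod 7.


Fermat's little theorem: if p is prime and gcd(a,p)=1, then a^(p-1) ≡ 1 (mod p)
p = 7 is prime, gcd(4,7) = 1
Reduce exponent: 50 mod 6 = 2
So 4^50 ≡ 4^2 (mod 7)
4^2 mod 7 = 2

4^50 ≡ 2 (mod 7)


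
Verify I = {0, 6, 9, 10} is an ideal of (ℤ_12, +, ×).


Check ideal conditions for I = {0, 6, 9, 10} in ℤ_12:
(1) I is an additive subgroup? No
(2) For r ∈ ℤ_12 and a ∈ I: r·a ∈ I? No  [counterexample: r=2, a=10, r·a mod 12 = 8 ∉ I]

No, I is not an ideal of ℤ_12


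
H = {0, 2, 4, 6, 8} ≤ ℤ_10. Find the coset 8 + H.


8 + H = {8 + h (mod 10) : h ∈ H}
8+0=8, 8+2=0, 8+4=2, 8+6=4, 8+8=6
8 + H = {0, 2, 4, 6, 8} = 0 + H

8 + H = {0, 2, 4, 6, 8}


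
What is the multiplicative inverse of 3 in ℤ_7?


Use the extended Euclidean algorithm to write 1 = 3·s + 7·t; then s mod 7 is the inverse.
Euclidean algorithm:
  3 = 0·7 + 3
  7 = 2·3 + 1
  3 = 3·1 + 0
gcd(3,7) = 1
Back-substitution gives: 3·(-2) + 7·(1) = 1
So 3⁻¹ ≡ -2 ≡ 5 (mod 7)
Check: 3 × 5 = 15 ≡ 1 (mod 7) ✓

3⁻¹ ≡ 5 (mod 7)


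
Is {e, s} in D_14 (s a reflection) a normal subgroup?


H = {e, s} in D_14 (s a reflection)
r·s·r⁻¹ = sr⁻² ≠ s for n ≥ 3, so {e, s} is not closed under conjugation

No, not a normal subgroup


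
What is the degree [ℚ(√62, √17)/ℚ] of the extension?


[ℚ(√62,√17):ℚ] = [ℚ(√62,√17):ℚ(√62)]·[ℚ(√62):ℚ] = 2·2 = 4

[ℚ(√62, √17)/ℚ] = 4


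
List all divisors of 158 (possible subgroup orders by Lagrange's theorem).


Lagrange's theorem: |H| divides |G|
|G| = 158
Divisors of 158: 1, 2, 79, 158

Possible subgroup orders: {1, 2, 79, 158}


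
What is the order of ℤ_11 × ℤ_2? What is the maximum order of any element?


|ℤ_11 × ℤ_2| = 11 × 2 = 22
Max element order = lcm(11,2) = 22
Cyclic? Yes (gcd=1)

|ℤ_11×ℤ_2| = 22, max element order = 22


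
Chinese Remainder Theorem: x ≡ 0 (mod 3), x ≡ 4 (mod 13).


m₁ = 3, m₂ = 13, gcd = 1, so CRT applies. M = m₁·m₂ = 39
Let M₁ = M/m₁ = 13, M₂ = M/m₂ = 3
Find y₁ ≡ M₁⁻¹ (mod m₁): 13⁻¹ ≡ 1 (mod 3)
Find y₂ ≡ M₂⁻¹ (mod m₂): 3⁻¹ ≡ 9 (mod 13)
x = a₁·M₁·y₁ + a₂·M₂·y₂ = 0·13·1 + 4·3·9 = 108
Reduce mod 39: x ≡ 30
Check: 30 mod 3 = 0 ✓, 30 mod 13 = 4 ✓

x ≡ 30 (mod 39)


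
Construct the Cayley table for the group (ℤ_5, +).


Elements: {0, 1, 2, 3, 4}
Operation: addition mod 5
Entry (a, b) = (a + b) mod 5

Cayley table:
  | 0 | 1 | 2 | 3 | 4
0 | 0 | 1 | 2 | 3 | 4
1 | 1 | 2 | 3 | 4 | 0
2 | 2 | 3 | 4 | 0 | 1
3 | 3 | 4 | 0 | 1 | 2
4 | 4 | 0 | 1 | 2 | 3


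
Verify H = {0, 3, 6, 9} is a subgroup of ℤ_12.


Subgroup test for H = {0, 3, 6, 9} in (ℤ_12, +):
(1) 0 ∈ H? Yes
(2) Closure: for all a,b ∈ H, (a+b) mod 12 ∈ H? Yes
(3) Inverses: for all a ∈ H, -a mod 12 ∈ H? Yes

Yes, H is a subgroup of ℤ_12


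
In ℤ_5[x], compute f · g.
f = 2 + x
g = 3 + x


Expand and collect like terms; reduce coefficients mod 5:
x^0: 2·3 = 6 ≡ 1 (mod 5)
x^1: 2·1 + 1·3 = 5 ≡ 0 (mod 5)
x^2: 1·1 = 1 ≡ 1 (mod 5)
Result: 1 + x^2

f · g = 1 + x^2


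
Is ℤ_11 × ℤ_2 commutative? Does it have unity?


Direct product ring; commutative with unity (1,1); but (1,0)·(0,1) = (0,0) gives zero divisors, so not an integral domain
Commutative: Yes
Integral domain: No
Has unity: Yes

ℤ_11 × ℤ_2: Commutative=Yes, Unity=Yes


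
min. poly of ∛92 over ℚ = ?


∛92 satisfies x³ - 92 = 0, irreducible over ℚ (no rational root; 92 is not a perfect cube)

Minimal polynomial: x³ - 92


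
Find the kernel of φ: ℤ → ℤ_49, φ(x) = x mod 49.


Kernel = preimage of identity
ker(φ) = {x ∈ ℤ : x ≡ 0 (mod 49)} = 49ℤ = {0, ±49, ±98, ...}

ker(φ) = 49ℤ


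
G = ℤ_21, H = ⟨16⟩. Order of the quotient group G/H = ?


|⟨16⟩| = n / gcd(16, 21) = 21 / 1 = 21
H is normal (ℤ_21 is abelian).
|G/H| = |G| / |H| = 21 / 21 = 1

|G/H| = 1


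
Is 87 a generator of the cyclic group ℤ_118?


g generates ℤ_n iff gcd(g, n) = 1
gcd(87, 118) = 1
Since gcd = 1, 87 is a generator.

Yes, 87 generates ℤ_118


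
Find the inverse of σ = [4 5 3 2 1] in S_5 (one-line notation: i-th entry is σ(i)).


To find σ⁻¹, swap domain and range:
σ(1) = 4 → σ⁻¹(4) = 1
σ(2) = 5 → σ⁻¹(5) = 2
σ(3) = 3 → σ⁻¹(3) = 3
σ(4) = 2 → σ⁻¹(2) = 4
σ(5) = 1 → σ⁻¹(1) = 5

σ⁻¹ = [5 4 3 1 2]


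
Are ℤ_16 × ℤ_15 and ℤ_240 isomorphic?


Comparing ℤ_16 × ℤ_15 and ℤ_240:
gcd(16,15) = 1, so ℤ_16 × ℤ_15 ≅ ℤ_240 (CRT)

Yes, ℤ_16 × ℤ_15 ≅ ℤ_240


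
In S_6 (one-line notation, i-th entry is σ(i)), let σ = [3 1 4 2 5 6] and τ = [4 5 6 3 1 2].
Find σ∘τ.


σ∘τ: apply τ first, then σ
1 →τ 4 →σ 2
2 →τ 5 →σ 5
3 →τ 6 →σ 6
4 →τ 3 →σ 4
5 →τ 1 →σ 3
6 →τ 2 →σ 1

σ∘τ = [2 5 6 4 3 1]


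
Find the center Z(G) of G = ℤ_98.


Z(G) = {g ∈ G | gx = xg for all x ∈ G}
ℤ_98 is abelian, so Z(G) = G

Z(ℤ_98) = ℤ_98


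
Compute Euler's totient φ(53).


Factor n: 53 = 53
φ(n) = n · ∏(1 - 1/p) over distinct primes p | n
φ(53) = 53 · (1 - 1/53) = 52

φ(53) = 52


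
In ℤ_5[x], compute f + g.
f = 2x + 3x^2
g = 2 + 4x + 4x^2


Add coefficients mod 5:
x^0: 0 + 2 = 2 (mod 5)
x^1: 2 + 4 = 1 (mod 5)
x^2: 3 + 4 = 2 (mod 5)
Result: 2 + x + 2x^2

f + g = 2 + x + 2x^2


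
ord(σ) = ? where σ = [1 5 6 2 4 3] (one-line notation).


Cycle decomposition: (2 5 4) (3 6)
Cycle lengths: 3, 2
Order = lcm(3, 2) = 6

ord(σ) = 6


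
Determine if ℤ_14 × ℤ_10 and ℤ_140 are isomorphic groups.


Comparing ℤ_14 × ℤ_10 and ℤ_140:
gcd(14,10) = 2 ≠ 1. Max element order in ℤ_14×ℤ_10 is lcm(14,10) = 70 < 140, so it has no element of order 140

No, ℤ_14 × ℤ_10 ≇ ℤ_140


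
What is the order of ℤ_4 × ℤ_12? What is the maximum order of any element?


|ℤ_4 × ℤ_12| = 4 × 12 = 48
Max element order = lcm(4,12) = 12
Cyclic? No (gcd=4)

|ℤ_4×ℤ_12| = 48, max element order = 12


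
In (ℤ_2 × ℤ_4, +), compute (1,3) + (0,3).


Operation: componentwise addition mod (2, 4)
(1,3) + (0,3) = ((a₁+b₁) mod 2, (a₂+b₂) mod 4) with a = (1,3), b = (0,3)

(1,3) + (0,3) = (1,2)


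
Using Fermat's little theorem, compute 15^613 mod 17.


Fermat's little theorem: if p is prime and gcd(a,p)=1, then a^(p-1) ≡ 1 (mod p)
p = 17 is prime, gcd(15,17) = 1
Reduce exponent: 613 mod 16 = 5
So 15^613 ≡ 15^5 (mod 17)
15^5 mod 17 = 2

15^613 ≡ 2 (mod 17)


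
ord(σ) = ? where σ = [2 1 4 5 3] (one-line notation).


Cycle decomposition: (1 2) (3 4 5)
Cycle lengths: 2, 3
Order = lcm(2, 3) = 6

ord(σ) = 6


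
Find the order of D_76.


|D_n| = 2n (n rotations and n reflections)
|D_76| = 2×76 = 152

|D_76| = 152


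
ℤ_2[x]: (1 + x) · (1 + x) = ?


Expand and collect like terms; reduce coefficients mod 2:
x^0: 1·1 = 1 ≡ 1 (mod 2)
x^1: 1·1 + 1·1 = 2 ≡ 0 (mod 2)
x^2: 1·1 = 1 ≡ 1 (mod 2)
Result: 1 + x^2

f · g = 1 + x^2


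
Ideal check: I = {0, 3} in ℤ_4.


Check ideal conditions for I = {0, 3} in ℤ_4:
(1) I is an additive subgroup? No
(2) For r ∈ ℤ_4 and a ∈ I: r·a ∈ I? No  [counterexample: r=2, a=3, r·a mod 4 = 2 ∉ I]

No, I is not an ideal of ℤ_4


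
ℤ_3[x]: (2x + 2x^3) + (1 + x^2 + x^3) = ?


Add coefficients mod 3:
x^0: 0 + 1 = 1 (mod 3)
x^1: 2 + 0 = 2 (mod 3)
x^2: 0 + 1 = 1 (mod 3)
x^3: 2 + 1 = 0 (mod 3)
Result: 1 + 2x + x^2

f + g = 1 + 2x + x^2


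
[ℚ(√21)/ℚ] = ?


√21 has minimal polynomial x² - 21 (irreducible over ℚ since 21 is squarefree)

[ℚ(√21)/ℚ] = 2


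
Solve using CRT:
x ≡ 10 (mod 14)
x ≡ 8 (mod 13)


m₁ = 14, m₂ = 13, gcd = 1, so CRT applies. M = m₁·m₂ = 182
Let M₁ = M/m₁ = 13, M₂ = M/m₂ = 14
Find y₁ ≡ M₁⁻¹ (mod m₁): 13⁻¹ ≡ 13 (mod 14)
Find y₂ ≡ M₂⁻¹ (mod m₂): 14⁻¹ ≡ 1 (mod 13)
x = a₁·M₁·y₁ + a₂·M₂·y₂ = 10·13·13 + 8·14·1 = 1802
Reduce mod 182: x ≡ 164
Check: 164 mod 14 = 10 ✓, 164 mod 13 = 8 ✓

x ≡ 164 (mod 182)


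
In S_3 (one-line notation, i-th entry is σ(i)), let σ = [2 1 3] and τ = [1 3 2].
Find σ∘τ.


σ∘τ: apply τ first, then σ
1 →τ 1 →σ 2
2 →τ 3 →σ 3
3 →τ 2 →σ 1

σ∘τ = [2 3 1]


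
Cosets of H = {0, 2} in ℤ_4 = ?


H = {0, 2}, |H| = 2
Number of cosets = |G|/|H| = 4/2 = 2
0 + H = {0, 2}
1 + H = {1, 3}

Cosets: 0+H={0,2}; 1+H={1,3}


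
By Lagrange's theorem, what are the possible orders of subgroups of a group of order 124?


Lagrange's theorem: |H| divides |G|
|G| = 124
Divisors of 124: 1, 2, 4, 31, 62, 124

Possible subgroup orders: {1, 2, 4, 31, 62, 124}


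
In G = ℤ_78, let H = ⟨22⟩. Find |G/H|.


|⟨22⟩| = n / gcd(22, 78) = 78 / 2 = 39
H is normal (ℤ_78 is abelian).
|G/H| = |G| / |H| = 78 / 39 = 2

|G/H| = 2


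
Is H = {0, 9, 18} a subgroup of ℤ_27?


Subgroup test for H = {0, 9, 18} in (ℤ_27, +):
(1) 0 ∈ H? Yes
(2) Closure: for all a,b ∈ H, (a+b) mod 27 ∈ H? Yes
(3) Inverses: for all a ∈ H, -a mod 27 ∈ H? Yes

Yes, H is a subgroup of ℤ_27


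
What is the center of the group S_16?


Z(G) = {g ∈ G | gx = xg for all x ∈ G}
S_n is non-abelian for n ≥ 3; Z(S_16) is trivial

Z(S_16) = {e}


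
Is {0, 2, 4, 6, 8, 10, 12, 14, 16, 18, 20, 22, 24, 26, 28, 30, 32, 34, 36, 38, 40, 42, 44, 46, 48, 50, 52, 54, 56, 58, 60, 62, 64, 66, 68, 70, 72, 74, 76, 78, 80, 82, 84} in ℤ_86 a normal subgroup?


H = {0, 2, 4, 6, 8, 10, 12, 14, 16, 18, 20, 22, 24, 26, 28, 30, 32, 34, 36, 38, 40, 42, 44, 46, 48, 50, 52, 54, 56, 58, 60, 62, 64, 66, 68, 70, 72, 74, 76, 78, 80, 82, 84} in ℤ_86
ℤ_86 is abelian; every subgroup of an abelian group is normal

Yes, normal subgroup


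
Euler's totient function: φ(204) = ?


Factor n: 204 = 2^2 × 3 × 17
φ(n) = n · ∏(1 - 1/p) over distinct primes p | n
φ(204) = 204 · (1 - 1/2) · (1 - 1/3) · (1 - 1/17) = 64

φ(204) = 64


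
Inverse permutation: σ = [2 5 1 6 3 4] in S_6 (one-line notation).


To find σ⁻¹, swap domain and range:
σ(1) = 2 → σ⁻¹(2) = 1
σ(2) = 5 → σ⁻¹(5) = 2
σ(3) = 1 → σ⁻¹(1) = 3
σ(4) = 6 → σ⁻¹(6) = 4
σ(5) = 3 → σ⁻¹(3) = 5
σ(6) = 4 → σ⁻¹(4) = 6

σ⁻¹ = [3 1 5 6 2 4]


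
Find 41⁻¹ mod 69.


Use the extended Euclidean algorithm to write 1 = 41·s + 69·t; then s mod 69 is the inverse.
Euclidean algorithm:
  41 = 0·69 + 41
  69 = 1·41 + 28
  41 = 1·28 + 13
  28 = 2·13 + 2
  13 = 6·2 + 1
  2 = 2·1 + 0
gcd(41,69) = 1
Back-substitution gives: 41·(32) + 69·(-19) = 1
So 41⁻¹ ≡ 32 ≡ 32 (mod 69)
Check: 41 × 32 = 1312 ≡ 1 (mod 69) ✓

41⁻¹ ≡ 32 (mod 69)


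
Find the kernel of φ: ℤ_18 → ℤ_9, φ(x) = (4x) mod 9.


Kernel = preimage of identity
ker(φ) = {x ∈ ℤ_18 : 4x ≡ 0 (mod 9)}. Since 9 | 18, φ is well-defined. The kernel is the cyclic subgroup ⟨9⟩ of ℤ_18 (order 2), i.e. {0, 9}

ker(φ) = {0, 9}


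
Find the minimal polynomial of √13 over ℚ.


√13 satisfies x² - 13 = 0, irreducible over ℚ since 13 is squarefree

Minimal polynomial: x² - 13


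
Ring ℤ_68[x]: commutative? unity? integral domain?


ℤ_68 has zero divisors (2·34 ≡ 0), and these lift to constant zero divisors in ℤ_68[x]; so not an integral domain
Commutative: Yes
Integral domain: No
Has unity: Yes

ℤ_68[x]: Commutative=Yes, Unity=Yes


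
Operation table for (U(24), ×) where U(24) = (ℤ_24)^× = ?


Elements: {1, 5, 7, 11, 13, 17, 19, 23}
Operation: multiplication mod 24
Entry (a, b) = (a × b) mod 24

Cayley table:
   |  1 |  5 |  7 | 11 | 13 | 17 | 19 | 23
 1 |  1 |  5 |  7 | 11 | 13 | 17 | 19 | 23
 5 |  5 |  1 | 11 |  7 | 17 | 13 | 23 | 19
 7 |  7 | 11 |  1 |  5 | 19 | 23 | 13 | 17
11 | 11 |  7 |  5 |  1 | 23 | 19 | 17 | 13
13 | 13 | 17 | 19 | 23 |  1 |  5 |  7 | 11
17 | 17 | 13 | 23 | 19 |  5 |  1 | 11 |  7
19 | 19 | 23 | 13 | 17 |  7 | 11 |  1 |  5
23 | 23 | 19 | 17 | 13 | 11 |  7 |  5 |  1


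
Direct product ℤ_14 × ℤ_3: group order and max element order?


|ℤ_14 × ℤ_3| = 14 × 3 = 42
Max element order = lcm(14,3) = 42
Cyclic? Yes (gcd=1)

|ℤ_14×ℤ_3| = 42, max element order = 42


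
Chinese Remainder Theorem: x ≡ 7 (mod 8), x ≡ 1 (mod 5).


m₁ = 8, m₂ = 5, gcd = 1, so CRT applies. M = m₁·m₂ = 40
Let M₁ = M/m₁ = 5, M₂ = M/m₂ = 8
Find y₁ ≡ M₁⁻¹ (mod m₁): 5⁻¹ ≡ 5 (mod 8)
Find y₂ ≡ M₂⁻¹ (mod m₂): 8⁻¹ ≡ 2 (mod 5)
x = a₁·M₁·y₁ + a₂·M₂·y₂ = 7·5·5 + 1·8·2 = 191
Reduce mod 40: x ≡ 31
Check: 31 mod 8 = 7 ✓, 31 mod 5 = 1 ✓

x ≡ 31 (mod 40)


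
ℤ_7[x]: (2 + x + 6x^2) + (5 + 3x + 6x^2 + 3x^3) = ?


Add coefficients mod 7:
x^0: 2 + 5 = 0 (mod 7)
x^1: 1 + 3 = 4 (mod 7)
x^2: 6 + 6 = 5 (mod 7)
x^3: 0 + 3 = 3 (mod 7)
Result: 4x + 5x^2 + 3x^3

f + g = 4x + 5x^2 + 3x^3


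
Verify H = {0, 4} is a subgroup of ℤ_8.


Subgroup test for H = {0, 4} in (ℤ_8, +):
(1) 0 ∈ H? Yes
(2) Closure: for all a,b ∈ H, (a+b) mod 8 ∈ H? Yes
(3) Inverses: for all a ∈ H, -a mod 8 ∈ H? Yes

Yes, H is a subgroup of ℤ_8


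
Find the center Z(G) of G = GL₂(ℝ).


Z(G) = {g ∈ G | gx = xg for all x ∈ G}
Only scalar multiples of the identity commute with all invertible matrices

Z(GL₂(ℝ)) = {aI : a ∈ ℝ, a ≠ 0}


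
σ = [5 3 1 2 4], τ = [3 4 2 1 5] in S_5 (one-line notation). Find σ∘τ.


σ∘τ: apply τ first, then σ
1 →τ 3 →σ 1
2 →τ 4 →σ 2
3 →τ 2 →σ 3
4 →τ 1 →σ 5
5 →τ 5 →σ 4

σ∘τ = [1 2 3 5 4]


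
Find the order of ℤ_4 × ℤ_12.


|A × B| = |A| · |B|
|ℤ_4 × ℤ_12| = 4 × 12 = 48

|ℤ_4 × ℤ_12| = 48


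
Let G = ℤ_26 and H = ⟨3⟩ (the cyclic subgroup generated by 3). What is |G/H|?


|⟨3⟩| = n / gcd(3, 26) = 26 / 1 = 26
H is normal (ℤ_26 is abelian).
|G/H| = |G| / |H| = 26 / 26 = 1

|G/H| = 1


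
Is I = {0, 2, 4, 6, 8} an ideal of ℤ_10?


Check ideal conditions for I = {0, 2, 4, 6, 8} in ℤ_10:
(1) I is an additive subgroup? Yes
(2) For r ∈ ℤ_10 and a ∈ I: r·a ∈ I? Yes

Yes, I is an ideal of ℤ_10


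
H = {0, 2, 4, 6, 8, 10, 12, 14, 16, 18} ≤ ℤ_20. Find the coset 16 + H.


16 + H = {16 + h (mod 20) : h ∈ H}
16+0=16, 16+2=18, 16+4=0, 16+6=2, 16+8=4, 16+10=6, 16+12=8, 16+14=10, 16+16=12, 16+18=14
16 + H = {0, 2, 4, 6, 8, 10, 12, 14, 16, 18} = 0 + H

16 + H = {0, 2, 4, 6, 8, 10, 12, 14, 16, 18}


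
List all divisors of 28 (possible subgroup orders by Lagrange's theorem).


Lagrange's theorem: |H| divides |G|
|G| = 28
Divisors of 28: 1, 2, 4, 7, 14, 28

Possible subgroup orders: {1, 2, 4, 7, 14, 28}


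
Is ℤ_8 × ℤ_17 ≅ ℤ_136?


Comparing ℤ_8 × ℤ_17 and ℤ_136:
gcd(8,17) = 1, so ℤ_8 × ℤ_17 ≅ ℤ_136 (CRT)

Yes, ℤ_8 × ℤ_17 ≅ ℤ_136


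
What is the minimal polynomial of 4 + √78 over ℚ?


Let α = 4 + √78. Then α - 4 = √78, so (α - 4)² = 78, giving α² - 8α - 62 = 0. Degree 2 and α ∉ ℚ, so this is the minimal polynomial.

Minimal polynomial: x² - 8x - 62


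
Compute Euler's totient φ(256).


Factor n: 256 = 2^8
φ(n) = n · ∏(1 - 1/p) over distinct primes p | n
φ(256) = 256 · (1 - 1/2) = 128

φ(256) = 128


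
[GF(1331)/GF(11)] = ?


GF(1331) = GF(11^3), so the extension degree is 3

[GF(1331)/GF(11)] = 3


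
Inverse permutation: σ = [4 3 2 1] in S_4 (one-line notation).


To find σ⁻¹, swap domain and range:
σ(1) = 4 → σ⁻¹(4) = 1
σ(2) = 3 → σ⁻¹(3) = 2
σ(3) = 2 → σ⁻¹(2) = 3
σ(4) = 1 → σ⁻¹(1) = 4

σ⁻¹ = [4 3 2 1]


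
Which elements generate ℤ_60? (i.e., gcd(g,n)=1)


g generates ℤ_n iff gcd(g,n) = 1
Prime factors of 60: 2, 3, 5
Generators are g ∈ {1,...,59} not divisible by any of these primes.
Generators: {1, 7, 11, 13, 17, 19, 23, 29, 31, 37, 41, 43, 47, 49, 53, 59}
Number of generators = φ(60) = 16

Generators of ℤ_60 = {1, 7, 11, 13, 17, 19, 23, 29, 31, 37, 41, 43, 47, 49, 53, 59}


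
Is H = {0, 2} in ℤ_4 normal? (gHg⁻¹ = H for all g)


H = {0, 2} in ℤ_4
ℤ_4 is abelian; every subgroup of an abelian group is normal

Yes, normal subgroup


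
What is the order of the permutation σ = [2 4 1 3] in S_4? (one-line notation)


Cycle decomposition: (1 2 4 3)
Cycle lengths: 4
Order = lcm(4) = 4

ord(σ) = 4


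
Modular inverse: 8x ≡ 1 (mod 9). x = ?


Use the extended Euclidean algorithm to write 1 = 8·s + 9·t; then s mod 9 is the inverse.
Euclidean algorithm:
  8 = 0·9 + 8
  9 = 1·8 + 1
  8 = 8·1 + 0
gcd(8,9) = 1
Back-substitution gives: 8·(-1) + 9·(1) = 1
So 8⁻¹ ≡ -1 ≡ 8 (mod 9)
Check: 8 × 8 = 64 ≡ 1 (mod 9) ✓

8⁻¹ ≡ 8 (mod 9)


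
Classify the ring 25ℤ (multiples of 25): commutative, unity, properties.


25ℤ is a commutative ring under +,× but has no multiplicative identity (1 ∉ 25ℤ); it has no zero divisors, but without unity it is not an integral domain
Commutative: Yes
Integral domain: No
Has unity: No

25ℤ (multiples of 25): Commutative=Yes, Unity=No


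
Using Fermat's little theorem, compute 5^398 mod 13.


Fermat's little theorem: if p is prime and gcd(a,p)=1, then a^(p-1) ≡ 1 (mod p)
p = 13 is prime, gcd(5,13) = 1
Reduce exponent: 398 mod 12 = 2
So 5^398 ≡ 5^2 (mod 13)
5^2 mod 13 = 12

5^398 ≡ 12 (mod 13)


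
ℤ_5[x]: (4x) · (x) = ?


Expand and collect like terms; reduce coefficients mod 5:
x^0: 0·0 = 0 ≡ 0 (mod 5)
x^1: 0·1 + 4·0 = 0 ≡ 0 (mod 5)
x^2: 4·1 = 4 ≡ 4 (mod 5)
Result: 4x^2

f · g = 4x^2


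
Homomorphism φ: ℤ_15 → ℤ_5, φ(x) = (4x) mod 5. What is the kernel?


Kernel = preimage of identity
ker(φ) = {x ∈ ℤ_15 : 4x ≡ 0 (mod 5)}. Since 5 | 15, φ is well-defined. The kernel is the cyclic subgroup ⟨5⟩ of ℤ_15 (order 3), i.e. {0, 5, 10}

ker(φ) = {0, 5, 10}


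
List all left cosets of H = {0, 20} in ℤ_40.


H = {0, 20}, |H| = 2
Number of cosets = |G|/|H| = 40/2 = 20
0 + H = {0, 20}
1 + H = {1, 21}
2 + H = {2, 22}
3 + H = {3, 23}
4 + H = {4, 24}
5 + H = {5, 25}
6 + H = {6, 26}
7 + H = {7, 27}
8 + H = {8, 28}
9 + H = {9, 29}
10 + H = {10, 30}
11 + H = {11, 31}
12 + H = {12, 32}
13 + H = {13, 33}
14 + H = {14, 34}
15 + H = {15, 35}
16 + H = {16, 36}
17 + H = {17, 37}
18 + H = {18, 38}
19 + H = {19, 39}

Cosets: 0+H={0,20}; 1+H={1,21}; 2+H={2,22}; 3+H={3,23}; 4+H={4,24}; 5+H={5,25}; 6+H={6,26}; 7+H={7,27}; 8+H={8,28}; 9+H={9,29}; 10+H={10,30}; 11+H={11,31}; 12+H={12,32}; 13+H={13,33}; 14+H={14,34}; 15+H={15,35}; 16+H={16,36}; 17+H={17,37}; 18+H={18,38}; 19+H={19,39}


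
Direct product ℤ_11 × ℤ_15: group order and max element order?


|ℤ_11 × ℤ_15| = 11 × 15 = 165
Max element order = lcm(11,15) = 165
Cyclic? Yes (gcd=1)

|ℤ_11×ℤ_15| = 165, max element order = 165


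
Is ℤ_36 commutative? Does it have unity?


ℤ_36 is a commutative ring with unity 1; 36 = 2×18 is composite, so 2·18 ≡ 0 gives zero divisors (not an integral domain)
Commutative: Yes
Integral domain: No
Has unity: Yes

ℤ_36: Commutative=Yes, Unity=Yes


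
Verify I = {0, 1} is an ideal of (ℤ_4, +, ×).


Check ideal conditions for I = {0, 1} in ℤ_4:
(1) I is an additive subgroup? No
(2) For r ∈ ℤ_4 and a ∈ I: r·a ∈ I? No  [counterexample: r=2, a=1, r·a mod 4 = 2 ∉ I]

No, I is not an ideal of ℤ_4


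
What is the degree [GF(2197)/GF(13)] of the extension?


GF(2197) = GF(13^3), so the extension degree is 3

[GF(2197)/GF(13)] = 3


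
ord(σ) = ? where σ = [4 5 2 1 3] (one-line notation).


Cycle decomposition: (1 4) (2 5 3)
Cycle lengths: 2, 3
Order = lcm(2, 3) = 6

ord(σ) = 6


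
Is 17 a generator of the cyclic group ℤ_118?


g generates ℤ_n iff gcd(g, n) = 1
gcd(17, 118) = 1
Since gcd = 1, 17 is a generator.

Yes, 17 generates ℤ_118


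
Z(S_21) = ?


Z(G) = {g ∈ G | gx = xg for all x ∈ G}
S_n is non-abelian for n ≥ 3; Z(S_21) is trivial

Z(S_21) = {e}


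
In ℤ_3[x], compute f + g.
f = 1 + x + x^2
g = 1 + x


Add coefficients mod 3:
x^0: 1 + 1 = 2 (mod 3)
x^1: 1 + 1 = 2 (mod 3)
x^2: 1 + 0 = 1 (mod 3)
Result: 2 + 2x + x^2

f + g = 2 + 2x + x^2


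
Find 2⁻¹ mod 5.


Use the extended Euclidean algorithm to write 1 = 2·s + 5·t; then s mod 5 is the inverse.
Euclidean algorithm:
  2 = 0·5 + 2
  5 = 2·2 + 1
  2 = 2·1 + 0
gcd(2,5) = 1
Back-substitution gives: 2·(-2) + 5·(1) = 1
So 2⁻¹ ≡ -2 ≡ 3 (mod 5)
Check: 2 × 3 = 6 ≡ 1 (mod 5) ✓

2⁻¹ ≡ 3 (mod 5)


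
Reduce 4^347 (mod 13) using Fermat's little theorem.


Fermat's little theorem: if p is prime and gcd(a,p)=1, then a^(p-1) ≡ 1 (mod p)
p = 13 is prime, gcd(4,13) = 1
Reduce exponent: 347 mod 12 = 11
So 4^347 ≡ 4^11 (mod 13)
4^11 mod 13 = 10

4^347 ≡ 10 (mod 13)


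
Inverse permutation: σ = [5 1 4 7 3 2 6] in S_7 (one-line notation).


To find σ⁻¹, swap domain and range:
σ(1) = 5 → σ⁻¹(5) = 1
σ(2) = 1 → σ⁻¹(1) = 2
σ(3) = 4 → σ⁻¹(4) = 3
σ(4) = 7 → σ⁻¹(7) = 4
σ(5) = 3 → σ⁻¹(3) = 5
σ(6) = 2 → σ⁻¹(2) = 6
σ(7) = 6 → σ⁻¹(6) = 7

σ⁻¹ = [2 6 5 3 1 7 4]


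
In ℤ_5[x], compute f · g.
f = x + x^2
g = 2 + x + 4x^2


Expand and collect like terms; reduce coefficients mod 5:
x^0: 0·2 = 0 ≡ 0 (mod 5)
x^1: 0·1 + 1·2 = 2 ≡ 2 (mod 5)
x^2: 0·4 + 1·1 + 1·2 = 3 ≡ 3 (mod 5)
x^3: 1·4 + 1·1 = 5 ≡ 0 (mod 5)
x^4: 1·4 = 4 ≡ 4 (mod 5)
Result: 2x + 3x^2 + 4x^4

f · g = 2x + 3x^2 + 4x^4


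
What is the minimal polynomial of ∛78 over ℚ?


∛78 satisfies x³ - 78 = 0, irreducible over ℚ (no rational root; 78 is not a perfect cube)

Minimal polynomial: x³ - 78


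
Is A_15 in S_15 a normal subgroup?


H = A_15 in S_15
A_15 has index 2 in S_15, and every subgroup of index 2 is normal

Yes, normal subgroup


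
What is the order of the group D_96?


|D_n| = 2n (n rotations and n reflections)
|D_96| = 2×96 = 192

|D_96| = 192


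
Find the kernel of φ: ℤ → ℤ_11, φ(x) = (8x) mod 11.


Kernel = preimage of identity
ker(φ) = {x ∈ ℤ : 8x ≡ 0 (mod 11)}. gcd(8,11) = 1, so 8x ≡ 0 (mod 11) ⟺ x ≡ 0 (mod 11/1 = 11). Hence ker(φ) = 11ℤ

ker(φ) = 11ℤ


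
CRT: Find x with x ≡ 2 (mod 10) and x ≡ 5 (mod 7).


m₁ = 10, m₂ = 7, gcd = 1, so CRT applies. M = m₁·m₂ = 70
Let M₁ = M/m₁ = 7, M₂ = M/m₂ = 10
Find y₁ ≡ M₁⁻¹ (mod m₁): 7⁻¹ ≡ 3 (mod 10)
Find y₂ ≡ M₂⁻¹ (mod m₂): 10⁻¹ ≡ 5 (mod 7)
x = a₁·M₁·y₁ + a₂·M₂·y₂ = 2·7·3 + 5·10·5 = 292
Reduce mod 70: x ≡ 12
Check: 12 mod 10 = 2 ✓, 12 mod 7 = 5 ✓

x ≡ 12 (mod 70)


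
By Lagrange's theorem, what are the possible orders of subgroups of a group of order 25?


Lagrange's theorem: |H| divides |G|
|G| = 25
Divisors of 25: 1, 5, 25

Possible subgroup orders: {1, 5, 25}


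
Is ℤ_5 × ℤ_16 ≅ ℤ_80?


Comparing ℤ_5 × ℤ_16 and ℤ_80:
gcd(5,16) = 1, so ℤ_5 × ℤ_16 ≅ ℤ_80 (CRT)

Yes, ℤ_5 × ℤ_16 ≅ ℤ_80


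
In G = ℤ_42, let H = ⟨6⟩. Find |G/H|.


|⟨6⟩| = n / gcd(6, 42) = 42 / 6 = 7
H is normal (ℤ_42 is abelian).
|G/H| = |G| / |H| = 42 / 7 = 6

|G/H| = 6


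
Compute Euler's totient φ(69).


Factor n: 69 = 3 × 23
φ(n) = n · ∏(1 - 1/p) over distinct primes p | n
φ(69) = 69 · (1 - 1/3) · (1 - 1/23) = 44

φ(69) = 44


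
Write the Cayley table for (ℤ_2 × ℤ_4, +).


Elements: {(0,0), (0,1), (0,2), (0,3), (1,0), (1,1), (1,2), (1,3)}
Operation: componentwise addition mod (2, 4)
Entry (a, b) = ((a₁+b₁) mod 2, (a₂+b₂) mod 4)

Cayley table:
      | (0,0) | (0,1) | (0,2) | (0,3) | (1,0) | (1,1) | (1,2) | (1,3)
(0,0) | (0,0) | (0,1) | (0,2) | (0,3) | (1,0) | (1,1) | (1,2) | (1,3)
(0,1) | (0,1) | (0,2) | (0,3) | (0,0) | (1,1) | (1,2) | (1,3) | (1,0)
(0,2) | (0,2) | (0,3) | (0,0) | (0,1) | (1,2) | (1,3) | (1,0) | (1,1)
(0,3) | (0,3) | (0,0) | (0,1) | (0,2) | (1,3) | (1,0) | (1,1) | (1,2)
(1,0) | (1,0) | (1,1) | (1,2) | (1,3) | (0,0) | (0,1) | (0,2) | (0,3)
(1,1) | (1,1) | (1,2) | (1,3) | (1,0) | (0,1) | (0,2) | (0,3) | (0,0)
(1,2) | (1,2) | (1,3) | (1,0) | (1,1) | (0,2) | (0,3) | (0,0) | (0,1)
(1,3) | (1,3) | (1,0) | (1,1) | (1,2) | (0,3) | (0,0) | (0,1) | (0,2)


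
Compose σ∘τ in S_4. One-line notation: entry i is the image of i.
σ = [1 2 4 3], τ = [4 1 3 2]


σ∘τ: apply τ first, then σ
1 →τ 4 →σ 3
2 →τ 1 →σ 1
3 →τ 3 →σ 4
4 →τ 2 →σ 2

σ∘τ = [3 1 4 2]


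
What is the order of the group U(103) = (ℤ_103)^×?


U(n) is the group of units mod n; |U(n)| = φ(n)
|U(103)| = φ(103) = 102

|U(103) = (ℤ_103)^×| = 102


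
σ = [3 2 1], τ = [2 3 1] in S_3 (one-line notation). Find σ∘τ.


σ∘τ: apply τ first, then σ
1 →τ 2 →σ 2
2 →τ 3 →σ 1
3 →τ 1 →σ 3

σ∘τ = [2 1 3]


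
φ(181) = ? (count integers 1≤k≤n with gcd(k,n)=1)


Factor n: 181 = 181
φ(n) = n · ∏(1 - 1/p) over distinct primes p | n
φ(181) = 181 · (1 - 1/181) = 180

φ(181) = 180


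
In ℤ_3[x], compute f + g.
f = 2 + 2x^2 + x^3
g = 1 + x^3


Add coefficients mod 3:
x^0: 2 + 1 = 0 (mod 3)
x^1: 0 + 0 = 0 (mod 3)
x^2: 2 + 0 = 2 (mod 3)
x^3: 1 + 1 = 2 (mod 3)
Result: 2x^2 + 2x^3

f + g = 2x^2 + 2x^3


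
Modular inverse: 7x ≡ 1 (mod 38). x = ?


Use the extended Euclidean algorithm to write 1 = 7·s + 38·t; then s mod 38 is the inverse.
Euclidean algorithm:
  7 = 0·38 + 7
  38 = 5·7 + 3
  7 = 2·3 + 1
  3 = 3·1 + 0
gcd(7,38) = 1
Back-substitution gives: 7·(11) + 38·(-2) = 1
So 7⁻¹ ≡ 11 ≡ 11 (mod 38)
Check: 7 × 11 = 77 ≡ 1 (mod 38) ✓

7⁻¹ ≡ 11 (mod 38)


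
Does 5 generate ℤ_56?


g generates ℤ_n iff gcd(g, n) = 1
gcd(5, 56) = 1
Since gcd = 1, 5 is a generator.

Yes, 5 generates ℤ_56


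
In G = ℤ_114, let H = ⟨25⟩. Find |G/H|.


|⟨25⟩| = n / gcd(25, 114) = 114 / 1 = 114
H is normal (ℤ_114 is abelian).
|G/H| = |G| / |H| = 114 / 114 = 1

|G/H| = 1


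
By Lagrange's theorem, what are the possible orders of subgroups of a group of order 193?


Lagrange's theorem: |H| divides |G|
|G| = 193
Divisors of 193: 1, 193

Possible subgroup orders: {1, 193}


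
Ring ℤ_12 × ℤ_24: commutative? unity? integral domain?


Direct product ring; commutative with unity (1,1); but (1,0)·(0,1) = (0,0) gives zero divisors, so not an integral domain
Commutative: Yes
Integral domain: No
Has unity: Yes

ℤ_12 × ℤ_24: Commutative=Yes, Unity=Yes


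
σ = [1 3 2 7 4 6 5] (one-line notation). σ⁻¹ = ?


To find σ⁻¹, swap domain and range:
σ(1) = 1 → σ⁻¹(1) = 1
σ(2) = 3 → σ⁻¹(3) = 2
σ(3) = 2 → σ⁻¹(2) = 3
σ(4) = 7 → σ⁻¹(7) = 4
σ(5) = 4 → σ⁻¹(4) = 5
σ(6) = 6 → σ⁻¹(6) = 6
σ(7) = 5 → σ⁻¹(5) = 7

σ⁻¹ = [1 3 2 5 7 6 4]


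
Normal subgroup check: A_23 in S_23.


H = A_23 in S_23
A_23 has index 2 in S_23, and every subgroup of index 2 is normal

Yes, normal subgroup


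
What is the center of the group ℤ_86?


Z(G) = {g ∈ G | gx = xg for all x ∈ G}
ℤ_86 is abelian, so Z(G) = G

Z(ℤ_86) = ℤ_86


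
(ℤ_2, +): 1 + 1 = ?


Operation: addition mod 2
1 + 1 = (a + b) mod 2 with a = 1, b = 1

1 + 1 = 0


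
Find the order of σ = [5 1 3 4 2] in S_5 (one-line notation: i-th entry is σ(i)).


Cycle decomposition: (1 5 2)
Cycle lengths: 3
Order = lcm(3) = 3

ord(σ) = 3


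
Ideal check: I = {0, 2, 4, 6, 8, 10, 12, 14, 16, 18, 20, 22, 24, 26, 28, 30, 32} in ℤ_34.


Check ideal conditions for I = {0, 2, 4, 6, 8, 10, 12, 14, 16, 18, 20, 22, 24, 26, 28, 30, 32} in ℤ_34:
(1) I is an additive subgroup? Yes
(2) For r ∈ ℤ_34 and a ∈ I: r·a ∈ I? Yes

Yes, I is an ideal of ℤ_34


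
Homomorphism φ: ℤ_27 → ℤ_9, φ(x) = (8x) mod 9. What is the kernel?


Kernel = preimage of identity
ker(φ) = {x ∈ ℤ_27 : 8x ≡ 0 (mod 9)}. Since 9 | 27, φ is well-defined. The kernel is the cyclic subgroup ⟨9⟩ of ℤ_27 (order 3), i.e. {0, 9, 18}

ker(φ) = {0, 9, 18}


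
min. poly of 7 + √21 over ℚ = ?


Let α = 7 + √21. Then α - 7 = √21, so (α - 7)² = 21, giving α² - 14α + 28 = 0. Degree 2 and α ∉ ℚ, so this is the minimal polynomial.

Minimal polynomial: x² - 14x + 28


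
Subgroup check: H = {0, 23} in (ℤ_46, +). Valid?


Subgroup test for H = {0, 23} in (ℤ_46, +):
(1) 0 ∈ H? Yes
(2) Closure: for all a,b ∈ H, (a+b) mod 46 ∈ H? Yes
(3) Inverses: for all a ∈ H, -a mod 46 ∈ H? Yes

Yes, H is a subgroup of ℤ_46


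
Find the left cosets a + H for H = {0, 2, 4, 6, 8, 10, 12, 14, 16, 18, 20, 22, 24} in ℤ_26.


H = {0, 2, 4, 6, 8, 10, 12, 14, 16, 18, 20, 22, 24}, |H| = 13
Number of cosets = |G|/|H| = 26/13 = 2
0 + H = {0, 2, 4, 6, 8, 10, 12, 14, 16, 18, 20, 22, 24}
1 + H = {1, 3, 5, 7, 9, 11, 13, 15, 17, 19, 21, 23, 25}

Cosets: 0+H={0,2,4,6,8,10,12,14,16,18,20,22,24}; 1+H={1,3,5,7,9,11,13,15,17,19,21,23,25}


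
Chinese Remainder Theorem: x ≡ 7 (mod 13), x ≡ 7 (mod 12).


m₁ = 13, m₂ = 12, gcd = 1, so CRT applies. M = m₁·m₂ = 156
Let M₁ = M/m₁ = 12, M₂ = M/m₂ = 13
Find y₁ ≡ M₁⁻¹ (mod m₁): 12⁻¹ ≡ 12 (mod 13)
Find y₂ ≡ M₂⁻¹ (mod m₂): 13⁻¹ ≡ 1 (mod 12)
x = a₁·M₁·y₁ + a₂·M₂·y₂ = 7·12·12 + 7·13·1 = 1099
Reduce mod 156: x ≡ 7
Check: 7 mod 13 = 7 ✓, 7 mod 12 = 7 ✓

x ≡ 7 (mod 156)


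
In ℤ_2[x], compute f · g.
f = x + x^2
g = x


Expand and collect like terms; reduce coefficients mod 2:
x^0: 0·0 = 0 ≡ 0 (mod 2)
x^1: 0·1 + 1·0 = 0 ≡ 0 (mod 2)
x^2: 1·1 + 1·0 = 1 ≡ 1 (mod 2)
x^3: 1·1 = 1 ≡ 1 (mod 2)
Result: x^2 + x^3

f · g = x^2 + x^3


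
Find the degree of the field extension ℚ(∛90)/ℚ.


∛90 has minimal polynomial x³ - 90 (irreducible over ℚ since 90 is not a perfect cube)

[ℚ(∛90)/ℚ] = 3


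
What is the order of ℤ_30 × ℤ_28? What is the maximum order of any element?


|ℤ_30 × ℤ_28| = 30 × 28 = 840
Max element order = lcm(30,28) = 420
Cyclic? No (gcd=2)

|ℤ_30×ℤ_28| = 840, max element order = 420


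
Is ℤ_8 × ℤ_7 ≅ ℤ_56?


Comparing ℤ_8 × ℤ_7 and ℤ_56:
gcd(8,7) = 1, so ℤ_8 × ℤ_7 ≅ ℤ_56 (CRT)

Yes, ℤ_8 × ℤ_7 ≅ ℤ_56


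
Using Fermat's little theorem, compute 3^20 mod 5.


Fermat's little theorem: if p is prime and gcd(a,p)=1, then a^(p-1) ≡ 1 (mod p)
p = 5 is prime, gcd(3,5) = 1
Reduce exponent: 20 mod 4 = 0
So 3^20 ≡ 3^0 (mod 5)
3^0 = 1

3^20 ≡ 1 (mod 5)


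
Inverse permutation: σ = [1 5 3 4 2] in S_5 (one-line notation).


To find σ⁻¹, swap domain and range:
σ(1) = 1 → σ⁻¹(1) = 1
σ(2) = 5 → σ⁻¹(5) = 2
σ(3) = 3 → σ⁻¹(3) = 3
σ(4) = 4 → σ⁻¹(4) = 4
σ(5) = 2 → σ⁻¹(2) = 5

σ⁻¹ = [1 5 3 4 2]


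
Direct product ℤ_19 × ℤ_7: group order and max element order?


|ℤ_19 × ℤ_7| = 19 × 7 = 133
Max element order = lcm(19,7) = 133
Cyclic? Yes (gcd=1)

|ℤ_19×ℤ_7| = 133, max element order = 133


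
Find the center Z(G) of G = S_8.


Z(G) = {g ∈ G | gx = xg for all x ∈ G}
S_n is non-abelian for n ≥ 3; Z(S_8) is trivial

Z(S_8) = {e}


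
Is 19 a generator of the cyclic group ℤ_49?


g generates ℤ_n iff gcd(g, n) = 1
gcd(19, 49) = 1
Since gcd = 1, 19 is a generator.

Yes, 19 generates ℤ_49


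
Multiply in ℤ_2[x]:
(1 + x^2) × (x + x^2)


Expand and collect like terms; reduce coefficients mod 2:
x^0: 1·0 = 0 ≡ 0 (mod 2)
x^1: 1·1 + 0·0 = 1 ≡ 1 (mod 2)
x^2: 1·1 + 0·1 + 1·0 = 1 ≡ 1 (mod 2)
x^3: 0·1 + 1·1 = 1 ≡ 1 (mod 2)
x^4: 1·1 = 1 ≡ 1 (mod 2)
Result: x + x^2 + x^3 + x^4

f · g = x + x^2 + x^3 + x^4


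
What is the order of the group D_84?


|D_n| = 2n (n rotations and n reflections)
|D_84| = 2×84 = 168

|D_84| = 168


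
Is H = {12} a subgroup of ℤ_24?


Subgroup test for H = {12} in (ℤ_24, +):
(1) 0 ∈ H? No
(2) Closure: for all a,b ∈ H, (a+b) mod 24 ∈ H? No  [counterexample: 12 + 12 = 0 ∉ H]
(3) Inverses: for all a ∈ H, -a mod 24 ∈ H? Yes

No, H is not a subgroup of ℤ_24


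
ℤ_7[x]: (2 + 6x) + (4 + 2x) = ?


Add coefficients mod 7:
x^0: 2 + 4 = 6 (mod 7)
x^1: 6 + 2 = 1 (mod 7)
Result: 6 + x

f + g = 6 + x


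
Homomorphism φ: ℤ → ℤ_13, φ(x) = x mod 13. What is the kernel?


Kernel = preimage of identity
ker(φ) = {x ∈ ℤ : x ≡ 0 (mod 13)} = 13ℤ = {0, ±13, ±26, ...}

ker(φ) = 13ℤ


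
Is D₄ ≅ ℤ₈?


Comparing D₄ and ℤ₈:
D₄ is non-abelian, ℤ₈ is abelian

No, D₄ ≇ ℤ₈


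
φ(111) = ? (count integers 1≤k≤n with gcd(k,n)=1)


Factor n: 111 = 3 × 37
φ(n) = n · ∏(1 - 1/p) over distinct primes p | n
φ(111) = 111 · (1 - 1/3) · (1 - 1/37) = 72

φ(111) = 72


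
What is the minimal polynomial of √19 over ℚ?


√19 satisfies x² - 19 = 0, irreducible over ℚ since 19 is squarefree

Minimal polynomial: x² - 19


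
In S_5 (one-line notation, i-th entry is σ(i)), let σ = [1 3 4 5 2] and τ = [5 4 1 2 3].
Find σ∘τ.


σ∘τ: apply τ first, then σ
1 →τ 5 →σ 2
2 →τ 4 →σ 5
3 →τ 1 →σ 1
4 →τ 2 →σ 3
5 →τ 3 →σ 4

σ∘τ = [2 5 1 3 4]


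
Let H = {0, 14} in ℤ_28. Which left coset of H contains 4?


4 + H = {4 + h (mod 28) : h ∈ H}
4+0=4, 4+14=18

4 + H = {4, 18}


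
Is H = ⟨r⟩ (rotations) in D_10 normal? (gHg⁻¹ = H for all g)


H = ⟨r⟩ (rotations) in D_10
The rotation subgroup ⟨r⟩ has index 2 in D_10, so it is normal

Yes, normal subgroup


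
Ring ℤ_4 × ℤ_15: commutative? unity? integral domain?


Direct product ring; commutative with unity (1,1); but (1,0)·(0,1) = (0,0) gives zero divisors, so not an integral domain
Commutative: Yes
Integral domain: No
Has unity: Yes

ℤ_4 × ℤ_15: Commutative=Yes, Unity=Yes


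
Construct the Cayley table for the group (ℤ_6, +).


Elements: {0, 1, 2, 3, 4, 5}
Operation: addition mod 6
Entry (a, b) = (a + b) mod 6

Cayley table:
  | 0 | 1 | 2 | 3 | 4 | 5
0 | 0 | 1 | 2 | 3 | 4 | 5
1 | 1 | 2 | 3 | 4 | 5 | 0
2 | 2 | 3 | 4 | 5 | 0 | 1
3 | 3 | 4 | 5 | 0 | 1 | 2
4 | 4 | 5 | 0 | 1 | 2 | 3
5 | 5 | 0 | 1 | 2 | 3 | 4


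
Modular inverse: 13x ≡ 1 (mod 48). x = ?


Use the extended Euclidean algorithm to write 1 = 13·s + 48·t; then s mod 48 is the inverse.
Euclidean algorithm:
  13 = 0·48 + 13
  48 = 3·13 + 9
  13 = 1·9 + 4
  9 = 2·4 + 1
  4 = 4·1 + 0
gcd(13,48) = 1
Back-substitution gives: 13·(-11) + 48·(3) = 1
So 13⁻¹ ≡ -11 ≡ 37 (mod 48)
Check: 13 × 37 = 481 ≡ 1 (mod 48) ✓

13⁻¹ ≡ 37 (mod 48)


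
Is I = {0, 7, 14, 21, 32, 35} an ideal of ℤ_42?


Check ideal conditions for I = {0, 7, 14, 21, 32, 35} in ℤ_42:
(1) I is an additive subgroup? No
(2) For r ∈ ℤ_42 and a ∈ I: r·a ∈ I? No  [counterexample: r=2, a=14, r·a mod 42 = 28 ∉ I]

No, I is not an ideal of ℤ_42
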